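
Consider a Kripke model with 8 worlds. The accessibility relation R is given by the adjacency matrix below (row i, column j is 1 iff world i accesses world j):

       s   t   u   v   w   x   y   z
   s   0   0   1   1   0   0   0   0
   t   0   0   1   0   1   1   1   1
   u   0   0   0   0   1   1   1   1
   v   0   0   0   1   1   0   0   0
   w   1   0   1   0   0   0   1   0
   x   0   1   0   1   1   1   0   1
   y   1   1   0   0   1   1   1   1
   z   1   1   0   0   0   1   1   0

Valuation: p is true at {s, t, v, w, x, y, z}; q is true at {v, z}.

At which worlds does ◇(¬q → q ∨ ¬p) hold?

{s, t, u, v, w, x, y}

s: successors {u, v}; ¬q → q ∨ ¬p there: u:T, v:T. ✓
t: successors {u, w, x, y, z}; ¬q → q ∨ ¬p there: u:T, w:F, x:F, y:F, z:T. ✓
u: successors {w, x, y, z}; ¬q → q ∨ ¬p there: w:F, x:F, y:F, z:T. ✓
v: successors {v, w}; ¬q → q ∨ ¬p there: v:T, w:F. ✓
w: successors {s, u, y}; ¬q → q ∨ ¬p there: s:F, u:T, y:F. ✓
x: successors {t, v, w, x, z}; ¬q → q ∨ ¬p there: t:F, v:T, w:F, x:F, z:T. ✓
y: successors {s, t, w, x, y, z}; ¬q → q ∨ ¬p there: s:F, t:F, w:F, x:F, y:F, z:T. ✓
z: successors {s, t, x, y}; ¬q → q ∨ ¬p there: s:F, t:F, x:F, y:F. ✗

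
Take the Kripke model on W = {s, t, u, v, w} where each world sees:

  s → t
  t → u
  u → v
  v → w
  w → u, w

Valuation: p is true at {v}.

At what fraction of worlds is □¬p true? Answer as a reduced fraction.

4/5

s: successors {t}; ¬p there: t:T. ✓
t: successors {u}; ¬p there: u:T. ✓
u: successors {v}; ¬p there: v:F. ✗
v: successors {w}; ¬p there: w:T. ✓
w: successors {u, w}; ¬p there: u:T, w:T. ✓
That's 4 of 5 worlds, so 4/5.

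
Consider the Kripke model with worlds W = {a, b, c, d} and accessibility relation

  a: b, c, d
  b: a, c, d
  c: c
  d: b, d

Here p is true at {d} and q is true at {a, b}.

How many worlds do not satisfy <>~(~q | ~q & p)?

1

a: successors {b, c, d}; ~(~q | ~q & p) there: b:T, c:F, d:F. ✓
b: successors {a, c, d}; ~(~q | ~q & p) there: a:T, c:F, d:F. ✓
c: successors {c}; ~(~q | ~q & p) there: c:F. ✗
d: successors {b, d}; ~(~q | ~q & p) there: b:T, d:F. ✓
Satisfying worlds: {a, b, d}.
So <>~(~q | ~q & p) fails at the other 1 world.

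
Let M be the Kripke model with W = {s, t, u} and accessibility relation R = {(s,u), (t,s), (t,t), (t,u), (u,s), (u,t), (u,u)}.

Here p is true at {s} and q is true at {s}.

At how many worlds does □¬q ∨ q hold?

1

s: □¬q is T, q is T. ✓
t: □¬q is F, q is F. ✗
u: □¬q is F, q is F. ✗
Satisfying worlds: {s}.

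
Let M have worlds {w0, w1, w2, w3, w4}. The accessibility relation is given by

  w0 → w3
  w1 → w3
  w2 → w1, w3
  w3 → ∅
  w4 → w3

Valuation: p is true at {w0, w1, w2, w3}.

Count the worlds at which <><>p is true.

w0: successors {w3}; <>p there: w3:F. ✗
w1: successors {w3}; <>p there: w3:F. ✗
w2: successors {w1, w3}; <>p there: w1:T, w3:F. ✓
w3: no successors, so <><>p fails. ✗
w4: successors {w3}; <>p there: w3:F. ✗
Satisfying worlds: {w2}.

1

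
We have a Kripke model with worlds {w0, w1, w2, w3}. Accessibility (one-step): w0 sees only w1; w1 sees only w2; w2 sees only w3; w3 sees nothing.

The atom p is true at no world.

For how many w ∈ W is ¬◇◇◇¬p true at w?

w0: ◇◇◇¬p is T. ✗
w1: ◇◇◇¬p is F. ✓
w2: ◇◇◇¬p is F. ✓
w3: ◇◇◇¬p is F. ✓
Satisfying worlds: {w1, w2, w3}.

3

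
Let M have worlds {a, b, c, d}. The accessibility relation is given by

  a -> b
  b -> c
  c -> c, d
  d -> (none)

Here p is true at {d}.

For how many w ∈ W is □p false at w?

a: successors {b}; p there: b:F. ✗
b: successors {c}; p there: c:F. ✗
c: successors {c, d}; p there: c:F, d:T. ✗
d: no successors, so □p holds vacuously. ✓
Satisfying worlds: {d}.
So □p fails at the other 3 worlds.

3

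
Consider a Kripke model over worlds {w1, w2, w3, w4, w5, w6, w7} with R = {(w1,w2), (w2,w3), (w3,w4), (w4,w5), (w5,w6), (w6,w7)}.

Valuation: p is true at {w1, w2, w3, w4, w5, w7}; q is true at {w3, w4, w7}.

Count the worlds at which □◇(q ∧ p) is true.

w1: successors {w2}; ◇(q ∧ p) there: w2:T. ✓
w2: successors {w3}; ◇(q ∧ p) there: w3:T. ✓
w3: successors {w4}; ◇(q ∧ p) there: w4:F. ✗
w4: successors {w5}; ◇(q ∧ p) there: w5:F. ✗
w5: successors {w6}; ◇(q ∧ p) there: w6:T. ✓
w6: successors {w7}; ◇(q ∧ p) there: w7:F. ✗
w7: no successors, so □◇(q ∧ p) holds vacuously. ✓
Satisfying worlds: {w1, w2, w5, w7}.

4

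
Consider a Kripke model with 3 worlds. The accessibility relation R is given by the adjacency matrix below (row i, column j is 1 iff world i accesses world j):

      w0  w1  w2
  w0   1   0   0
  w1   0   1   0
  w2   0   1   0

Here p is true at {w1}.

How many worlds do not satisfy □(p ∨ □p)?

w0: successors {w0}; p ∨ □p there: w0:F. ✗
w1: successors {w1}; p ∨ □p there: w1:T. ✓
w2: successors {w1}; p ∨ □p there: w1:T. ✓
Satisfying worlds: {w1, w2}.
So □(p ∨ □p) fails at the other 1 world.

1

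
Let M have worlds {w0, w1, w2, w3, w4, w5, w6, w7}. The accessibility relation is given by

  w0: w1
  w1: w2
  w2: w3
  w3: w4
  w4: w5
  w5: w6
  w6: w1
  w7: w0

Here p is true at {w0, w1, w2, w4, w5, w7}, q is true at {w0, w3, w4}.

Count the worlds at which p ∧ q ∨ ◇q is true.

w0: p ∧ q is T, ◇q is F. ✓
w1: p ∧ q is F, ◇q is F. ✗
w2: p ∧ q is F, ◇q is T. ✓
w3: p ∧ q is F, ◇q is T. ✓
w4: p ∧ q is T, ◇q is F. ✓
w5: p ∧ q is F, ◇q is F. ✗
w6: p ∧ q is F, ◇q is F. ✗
w7: p ∧ q is F, ◇q is T. ✓
Satisfying worlds: {w0, w2, w3, w4, w7}.

5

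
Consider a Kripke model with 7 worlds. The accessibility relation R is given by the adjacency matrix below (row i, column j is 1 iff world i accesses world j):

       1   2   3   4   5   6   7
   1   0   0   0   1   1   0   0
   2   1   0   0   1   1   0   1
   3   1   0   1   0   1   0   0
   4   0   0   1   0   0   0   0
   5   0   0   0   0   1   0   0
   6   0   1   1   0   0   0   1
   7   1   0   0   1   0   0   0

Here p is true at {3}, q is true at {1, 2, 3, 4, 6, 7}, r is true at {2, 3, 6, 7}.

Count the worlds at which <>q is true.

6

1: successors {4, 5}; q there: 4:T, 5:F. ✓
2: successors {1, 4, 5, 7}; q there: 1:T, 4:T, 5:F, 7:T. ✓
3: successors {1, 3, 5}; q there: 1:T, 3:T, 5:F. ✓
4: successors {3}; q there: 3:T. ✓
5: successors {5}; q there: 5:F. ✗
6: successors {2, 3, 7}; q there: 2:T, 3:T, 7:T. ✓
7: successors {1, 4}; q there: 1:T, 4:T. ✓
Satisfying worlds: {1, 2, 3, 4, 6, 7}.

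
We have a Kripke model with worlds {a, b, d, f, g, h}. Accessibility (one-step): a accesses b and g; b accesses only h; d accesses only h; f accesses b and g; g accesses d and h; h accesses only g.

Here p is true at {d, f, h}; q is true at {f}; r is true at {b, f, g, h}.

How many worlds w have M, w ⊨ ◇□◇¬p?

3

a: successors {b, g}; □◇¬p there: b:T, g:F. ✓
b: successors {h}; □◇¬p there: h:F. ✗
d: successors {h}; □◇¬p there: h:F. ✗
f: successors {b, g}; □◇¬p there: b:T, g:F. ✓
g: successors {d, h}; □◇¬p there: d:T, h:F. ✓
h: successors {g}; □◇¬p there: g:F. ✗
Satisfying worlds: {a, f, g}.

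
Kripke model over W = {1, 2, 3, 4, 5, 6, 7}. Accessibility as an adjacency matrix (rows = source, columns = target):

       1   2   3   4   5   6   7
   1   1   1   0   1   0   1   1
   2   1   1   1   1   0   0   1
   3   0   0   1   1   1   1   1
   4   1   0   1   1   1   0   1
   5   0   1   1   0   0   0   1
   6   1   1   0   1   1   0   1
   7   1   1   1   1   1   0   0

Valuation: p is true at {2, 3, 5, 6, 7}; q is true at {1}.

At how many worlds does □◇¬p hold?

1: successors {1, 2, 4, 6, 7}; ◇¬p there: 1:T, 2:T, 4:T, 6:T, 7:T. ✓
2: successors {1, 2, 3, 4, 7}; ◇¬p there: 1:T, 2:T, 3:T, 4:T, 7:T. ✓
3: successors {3, 4, 5, 6, 7}; ◇¬p there: 3:T, 4:T, 5:F, 6:T, 7:T. ✗
4: successors {1, 3, 4, 5, 7}; ◇¬p there: 1:T, 3:T, 4:T, 5:F, 7:T. ✗
5: successors {2, 3, 7}; ◇¬p there: 2:T, 3:T, 7:T. ✓
6: successors {1, 2, 4, 5, 7}; ◇¬p there: 1:T, 2:T, 4:T, 5:F, 7:T. ✗
7: successors {1, 2, 3, 4, 5}; ◇¬p there: 1:T, 2:T, 3:T, 4:T, 5:F. ✗
Satisfying worlds: {1, 2, 5}.

3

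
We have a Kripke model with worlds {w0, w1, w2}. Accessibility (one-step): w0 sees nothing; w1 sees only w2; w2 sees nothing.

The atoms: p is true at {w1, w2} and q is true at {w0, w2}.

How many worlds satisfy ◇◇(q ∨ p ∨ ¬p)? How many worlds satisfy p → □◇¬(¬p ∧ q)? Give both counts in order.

For ◇◇(q ∨ p ∨ ¬p):
w0: no successors, so ◇◇(q ∨ p ∨ ¬p) fails. ✗
w1: successors {w2}; ◇(q ∨ p ∨ ¬p) there: w2:F. ✗
w2: no successors, so ◇◇(q ∨ p ∨ ¬p) fails. ✗
— 0 worlds.
For p → □◇¬(¬p ∧ q):
w0: p is F, □◇¬(¬p ∧ q) is T. ✓
w1: p is T, □◇¬(¬p ∧ q) is F. ✗
w2: p is T, □◇¬(¬p ∧ q) is T. ✓
— 2 worlds.

0 and 2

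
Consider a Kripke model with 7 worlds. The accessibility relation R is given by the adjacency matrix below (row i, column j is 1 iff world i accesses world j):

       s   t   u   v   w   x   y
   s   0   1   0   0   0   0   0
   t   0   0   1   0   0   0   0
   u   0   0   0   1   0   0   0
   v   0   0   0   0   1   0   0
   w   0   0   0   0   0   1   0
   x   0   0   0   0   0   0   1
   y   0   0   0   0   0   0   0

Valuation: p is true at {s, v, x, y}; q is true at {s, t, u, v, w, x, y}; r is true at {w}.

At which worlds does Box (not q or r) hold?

s: successors {t}; not q or r there: t:F. ✗
t: successors {u}; not q or r there: u:F. ✗
u: successors {v}; not q or r there: v:F. ✗
v: successors {w}; not q or r there: w:T. ✓
w: successors {x}; not q or r there: x:F. ✗
x: successors {y}; not q or r there: y:F. ✗
y: no successors, so Box (not q or r) holds vacuously. ✓

{v, y}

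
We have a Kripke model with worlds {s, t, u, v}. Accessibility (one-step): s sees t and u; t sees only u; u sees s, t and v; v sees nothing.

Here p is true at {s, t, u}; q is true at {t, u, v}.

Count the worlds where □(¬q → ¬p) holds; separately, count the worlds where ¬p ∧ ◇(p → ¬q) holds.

For □(¬q → ¬p):
s: successors {t, u}; ¬q → ¬p there: t:T, u:T. ✓
t: successors {u}; ¬q → ¬p there: u:T. ✓
u: successors {s, t, v}; ¬q → ¬p there: s:F, t:T, v:T. ✗
v: no successors, so □(¬q → ¬p) holds vacuously. ✓
— 3 worlds.
For ¬p ∧ ◇(p → ¬q):
s: ¬p is F, ◇(p → ¬q) is F. ✗
t: ¬p is F, ◇(p → ¬q) is F. ✗
u: ¬p is F, ◇(p → ¬q) is T. ✗
v: ¬p is T, ◇(p → ¬q) is F. ✗
— 0 worlds.

3 and 0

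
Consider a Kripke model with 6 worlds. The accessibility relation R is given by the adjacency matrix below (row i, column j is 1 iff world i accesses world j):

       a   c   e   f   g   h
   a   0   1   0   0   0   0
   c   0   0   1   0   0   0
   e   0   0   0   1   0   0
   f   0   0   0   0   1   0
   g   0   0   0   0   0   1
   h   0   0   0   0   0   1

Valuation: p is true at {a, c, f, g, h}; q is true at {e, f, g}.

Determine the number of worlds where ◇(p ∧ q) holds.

a: successors {c}; p ∧ q there: c:F. ✗
c: successors {e}; p ∧ q there: e:F. ✗
e: successors {f}; p ∧ q there: f:T. ✓
f: successors {g}; p ∧ q there: g:T. ✓
g: successors {h}; p ∧ q there: h:F. ✗
h: successors {h}; p ∧ q there: h:F. ✗
Satisfying worlds: {e, f}.

2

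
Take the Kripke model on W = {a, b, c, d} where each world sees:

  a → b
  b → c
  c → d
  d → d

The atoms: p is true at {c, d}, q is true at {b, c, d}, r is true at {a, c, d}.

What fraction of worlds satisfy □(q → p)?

a: successors {b}; q → p there: b:F. ✗
b: successors {c}; q → p there: c:T. ✓
c: successors {d}; q → p there: d:T. ✓
d: successors {d}; q → p there: d:T. ✓
That's 3 of 4 worlds, so 3/4.

3/4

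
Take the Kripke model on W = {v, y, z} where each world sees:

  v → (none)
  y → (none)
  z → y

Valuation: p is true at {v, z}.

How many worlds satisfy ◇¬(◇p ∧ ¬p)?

1

v: no successors, so ◇¬(◇p ∧ ¬p) fails. ✗
y: no successors, so ◇¬(◇p ∧ ¬p) fails. ✗
z: successors {y}; ¬(◇p ∧ ¬p) there: y:T. ✓
Satisfying worlds: {z}.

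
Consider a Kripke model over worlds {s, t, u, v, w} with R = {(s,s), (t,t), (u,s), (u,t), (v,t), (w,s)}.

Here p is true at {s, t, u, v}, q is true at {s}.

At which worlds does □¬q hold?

{t, v}

s: successors {s}; ¬q there: s:F. ✗
t: successors {t}; ¬q there: t:T. ✓
u: successors {s, t}; ¬q there: s:F, t:T. ✗
v: successors {t}; ¬q there: t:T. ✓
w: successors {s}; ¬q there: s:F. ✗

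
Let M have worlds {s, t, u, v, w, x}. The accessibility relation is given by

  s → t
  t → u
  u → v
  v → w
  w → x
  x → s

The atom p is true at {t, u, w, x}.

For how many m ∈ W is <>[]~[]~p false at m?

s: successors {t}; []~[]~p there: t:F. ✗
t: successors {u}; []~[]~p there: u:T. ✓
u: successors {v}; []~[]~p there: v:T. ✓
v: successors {w}; []~[]~p there: w:F. ✗
w: successors {x}; []~[]~p there: x:T. ✓
x: successors {s}; []~[]~p there: s:T. ✓
Satisfying worlds: {t, u, w, x}.
So <>[]~[]~p fails at the other 2 worlds.

2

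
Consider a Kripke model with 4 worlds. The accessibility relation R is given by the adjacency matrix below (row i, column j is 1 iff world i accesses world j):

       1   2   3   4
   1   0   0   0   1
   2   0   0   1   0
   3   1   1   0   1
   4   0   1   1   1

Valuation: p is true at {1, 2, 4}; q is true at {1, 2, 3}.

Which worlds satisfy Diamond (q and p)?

1: successors {4}; q and p there: 4:F. ✗
2: successors {3}; q and p there: 3:F. ✗
3: successors {1, 2, 4}; q and p there: 1:T, 2:T, 4:F. ✓
4: successors {2, 3, 4}; q and p there: 2:T, 3:F, 4:F. ✓

{3, 4}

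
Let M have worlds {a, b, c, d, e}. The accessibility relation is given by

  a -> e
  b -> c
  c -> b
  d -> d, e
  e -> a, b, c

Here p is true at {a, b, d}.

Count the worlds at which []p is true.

1

a: successors {e}; p there: e:F. ✗
b: successors {c}; p there: c:F. ✗
c: successors {b}; p there: b:T. ✓
d: successors {d, e}; p there: d:T, e:F. ✗
e: successors {a, b, c}; p there: a:T, b:T, c:F. ✗
Satisfying worlds: {c}.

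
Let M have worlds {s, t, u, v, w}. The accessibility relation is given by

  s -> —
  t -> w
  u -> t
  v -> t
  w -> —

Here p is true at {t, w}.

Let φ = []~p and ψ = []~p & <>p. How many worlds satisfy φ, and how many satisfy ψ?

2 and 0

For []~p:
s: no successors, so []~p holds vacuously. ✓
t: successors {w}; ~p there: w:F. ✗
u: successors {t}; ~p there: t:F. ✗
v: successors {t}; ~p there: t:F. ✗
w: no successors, so []~p holds vacuously. ✓
— 2 worlds.
For []~p & <>p:
s: []~p is T, <>p is F. ✗
t: []~p is F, <>p is T. ✗
u: []~p is F, <>p is T. ✗
v: []~p is F, <>p is T. ✗
w: []~p is T, <>p is F. ✗
— 0 worlds.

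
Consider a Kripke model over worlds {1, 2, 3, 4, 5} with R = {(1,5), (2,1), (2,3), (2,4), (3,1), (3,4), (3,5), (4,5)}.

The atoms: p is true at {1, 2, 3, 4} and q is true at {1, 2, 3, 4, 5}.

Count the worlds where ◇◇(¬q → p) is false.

3

1: successors {5}; ◇(¬q → p) there: 5:F. ✗
2: successors {1, 3, 4}; ◇(¬q → p) there: 1:T, 3:T, 4:T. ✓
3: successors {1, 4, 5}; ◇(¬q → p) there: 1:T, 4:T, 5:F. ✓
4: successors {5}; ◇(¬q → p) there: 5:F. ✗
5: no successors, so ◇◇(¬q → p) fails. ✗
Satisfying worlds: {2, 3}.
So ◇◇(¬q → p) fails at the other 3 worlds.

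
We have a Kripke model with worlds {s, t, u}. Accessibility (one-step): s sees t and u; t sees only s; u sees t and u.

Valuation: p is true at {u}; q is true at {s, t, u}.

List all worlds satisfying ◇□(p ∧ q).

∅

s: successors {t, u}; □(p ∧ q) there: t:F, u:F. ✗
t: successors {s}; □(p ∧ q) there: s:F. ✗
u: successors {t, u}; □(p ∧ q) there: t:F, u:F. ✗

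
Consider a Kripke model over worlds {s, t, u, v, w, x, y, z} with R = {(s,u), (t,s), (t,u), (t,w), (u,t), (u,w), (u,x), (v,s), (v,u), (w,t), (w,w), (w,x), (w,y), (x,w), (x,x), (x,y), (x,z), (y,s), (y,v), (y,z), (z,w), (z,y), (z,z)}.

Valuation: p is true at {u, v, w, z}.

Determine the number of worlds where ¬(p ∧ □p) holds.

s: p ∧ □p is F. ✓
t: p ∧ □p is F. ✓
u: p ∧ □p is F. ✓
v: p ∧ □p is F. ✓
w: p ∧ □p is F. ✓
x: p ∧ □p is F. ✓
y: p ∧ □p is F. ✓
z: p ∧ □p is F. ✓
Satisfying worlds: {s, t, u, v, w, x, y, z}.

8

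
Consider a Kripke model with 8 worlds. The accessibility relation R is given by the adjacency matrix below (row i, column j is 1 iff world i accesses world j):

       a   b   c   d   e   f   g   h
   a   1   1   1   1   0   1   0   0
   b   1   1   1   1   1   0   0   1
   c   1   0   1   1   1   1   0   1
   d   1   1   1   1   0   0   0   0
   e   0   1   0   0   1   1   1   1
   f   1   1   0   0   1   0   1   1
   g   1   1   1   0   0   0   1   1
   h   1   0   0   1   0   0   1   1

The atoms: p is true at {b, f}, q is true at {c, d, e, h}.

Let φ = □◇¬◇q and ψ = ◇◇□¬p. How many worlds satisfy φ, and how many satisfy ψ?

0 and 8

For □◇¬◇q:
a: successors {a, b, c, d, f}; ◇¬◇q there: a:F, b:F, c:F, d:F, f:F. ✗
b: successors {a, b, c, d, e, h}; ◇¬◇q there: a:F, b:F, c:F, d:F, e:F, h:F. ✗
c: successors {a, c, d, e, f, h}; ◇¬◇q there: a:F, c:F, d:F, e:F, f:F, h:F. ✗
d: successors {a, b, c, d}; ◇¬◇q there: a:F, b:F, c:F, d:F. ✗
e: successors {b, e, f, g, h}; ◇¬◇q there: b:F, e:F, f:F, g:F, h:F. ✗
f: successors {a, b, e, g, h}; ◇¬◇q there: a:F, b:F, e:F, g:F, h:F. ✗
g: successors {a, b, c, g, h}; ◇¬◇q there: a:F, b:F, c:F, g:F, h:F. ✗
h: successors {a, d, g, h}; ◇¬◇q there: a:F, d:F, g:F, h:F. ✗
— 0 worlds.
For ◇◇□¬p:
a: successors {a, b, c, d, f}; ◇□¬p there: a:F, b:T, c:T, d:F, f:T. ✓
b: successors {a, b, c, d, e, h}; ◇□¬p there: a:F, b:T, c:T, d:F, e:T, h:T. ✓
c: successors {a, c, d, e, f, h}; ◇□¬p there: a:F, c:T, d:F, e:T, f:T, h:T. ✓
d: successors {a, b, c, d}; ◇□¬p there: a:F, b:T, c:T, d:F. ✓
e: successors {b, e, f, g, h}; ◇□¬p there: b:T, e:T, f:T, g:T, h:T. ✓
f: successors {a, b, e, g, h}; ◇□¬p there: a:F, b:T, e:T, g:T, h:T. ✓
g: successors {a, b, c, g, h}; ◇□¬p there: a:F, b:T, c:T, g:T, h:T. ✓
h: successors {a, d, g, h}; ◇□¬p there: a:F, d:F, g:T, h:T. ✓
— 8 worlds.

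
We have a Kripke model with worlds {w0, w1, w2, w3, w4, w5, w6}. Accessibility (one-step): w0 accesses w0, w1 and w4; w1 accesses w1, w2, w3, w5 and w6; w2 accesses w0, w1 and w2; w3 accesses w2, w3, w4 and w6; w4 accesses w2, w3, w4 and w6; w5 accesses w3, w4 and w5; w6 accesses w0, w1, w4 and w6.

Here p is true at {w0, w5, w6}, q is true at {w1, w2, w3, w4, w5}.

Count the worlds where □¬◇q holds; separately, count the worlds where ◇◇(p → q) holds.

For □¬◇q:
w0: successors {w0, w1, w4}; ¬◇q there: w0:F, w1:F, w4:F. ✗
w1: successors {w1, w2, w3, w5, w6}; ¬◇q there: w1:F, w2:F, w3:F, w5:F, w6:F. ✗
w2: successors {w0, w1, w2}; ¬◇q there: w0:F, w1:F, w2:F. ✗
w3: successors {w2, w3, w4, w6}; ¬◇q there: w2:F, w3:F, w4:F, w6:F. ✗
w4: successors {w2, w3, w4, w6}; ¬◇q there: w2:F, w3:F, w4:F, w6:F. ✗
w5: successors {w3, w4, w5}; ¬◇q there: w3:F, w4:F, w5:F. ✗
w6: successors {w0, w1, w4, w6}; ¬◇q there: w0:F, w1:F, w4:F, w6:F. ✗
— 0 worlds.
For ◇◇(p → q):
w0: successors {w0, w1, w4}; ◇(p → q) there: w0:T, w1:T, w4:T. ✓
w1: successors {w1, w2, w3, w5, w6}; ◇(p → q) there: w1:T, w2:T, w3:T, w5:T, w6:T. ✓
w2: successors {w0, w1, w2}; ◇(p → q) there: w0:T, w1:T, w2:T. ✓
w3: successors {w2, w3, w4, w6}; ◇(p → q) there: w2:T, w3:T, w4:T, w6:T. ✓
w4: successors {w2, w3, w4, w6}; ◇(p → q) there: w2:T, w3:T, w4:T, w6:T. ✓
w5: successors {w3, w4, w5}; ◇(p → q) there: w3:T, w4:T, w5:T. ✓
w6: successors {w0, w1, w4, w6}; ◇(p → q) there: w0:T, w1:T, w4:T, w6:T. ✓
— 7 worlds.

0 and 7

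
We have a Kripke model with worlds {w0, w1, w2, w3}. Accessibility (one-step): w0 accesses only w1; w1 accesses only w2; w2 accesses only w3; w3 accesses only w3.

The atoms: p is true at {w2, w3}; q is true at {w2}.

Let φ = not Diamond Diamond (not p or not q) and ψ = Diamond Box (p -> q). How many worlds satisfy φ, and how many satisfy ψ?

1 and 1

For not Diamond Diamond (not p or not q):
w0: Diamond Diamond (not p or not q) is F. ✓
w1: Diamond Diamond (not p or not q) is T. ✗
w2: Diamond Diamond (not p or not q) is T. ✗
w3: Diamond Diamond (not p or not q) is T. ✗
— 1 world.
For Diamond Box (p -> q):
w0: successors {w1}; Box (p -> q) there: w1:T. ✓
w1: successors {w2}; Box (p -> q) there: w2:F. ✗
w2: successors {w3}; Box (p -> q) there: w3:F. ✗
w3: successors {w3}; Box (p -> q) there: w3:F. ✗
— 1 world.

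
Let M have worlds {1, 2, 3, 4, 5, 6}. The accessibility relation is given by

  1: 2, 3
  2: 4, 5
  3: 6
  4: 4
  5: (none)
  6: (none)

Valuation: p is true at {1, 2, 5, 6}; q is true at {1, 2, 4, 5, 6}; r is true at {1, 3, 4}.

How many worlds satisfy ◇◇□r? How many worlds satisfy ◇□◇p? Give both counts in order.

3 and 2

For ◇◇□r:
1: successors {2, 3}; ◇□r there: 2:T, 3:T. ✓
2: successors {4, 5}; ◇□r there: 4:T, 5:F. ✓
3: successors {6}; ◇□r there: 6:F. ✗
4: successors {4}; ◇□r there: 4:T. ✓
5: no successors, so ◇◇□r fails. ✗
6: no successors, so ◇◇□r fails. ✗
— 3 worlds.
For ◇□◇p:
1: successors {2, 3}; □◇p there: 2:F, 3:F. ✗
2: successors {4, 5}; □◇p there: 4:F, 5:T. ✓
3: successors {6}; □◇p there: 6:T. ✓
4: successors {4}; □◇p there: 4:F. ✗
5: no successors, so ◇□◇p fails. ✗
6: no successors, so ◇□◇p fails. ✗
— 2 worlds.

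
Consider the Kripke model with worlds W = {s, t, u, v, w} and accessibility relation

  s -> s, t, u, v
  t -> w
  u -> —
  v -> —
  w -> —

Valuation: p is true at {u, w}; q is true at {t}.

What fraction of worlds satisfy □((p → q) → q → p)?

4/5

s: successors {s, t, u, v}; (p → q) → q → p there: s:T, t:F, u:T, v:T. ✗
t: successors {w}; (p → q) → q → p there: w:T. ✓
u: no successors, so □((p → q) → q → p) holds vacuously. ✓
v: no successors, so □((p → q) → q → p) holds vacuously. ✓
w: no successors, so □((p → q) → q → p) holds vacuously. ✓
That's 4 of 5 worlds, so 4/5.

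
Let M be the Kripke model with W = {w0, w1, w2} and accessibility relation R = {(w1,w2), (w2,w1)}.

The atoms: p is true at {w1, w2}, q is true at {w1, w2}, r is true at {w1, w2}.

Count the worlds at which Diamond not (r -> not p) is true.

2

w0: no successors, so Diamond not (r -> not p) fails. ✗
w1: successors {w2}; not (r -> not p) there: w2:T. ✓
w2: successors {w1}; not (r -> not p) there: w1:T. ✓
Satisfying worlds: {w1, w2}.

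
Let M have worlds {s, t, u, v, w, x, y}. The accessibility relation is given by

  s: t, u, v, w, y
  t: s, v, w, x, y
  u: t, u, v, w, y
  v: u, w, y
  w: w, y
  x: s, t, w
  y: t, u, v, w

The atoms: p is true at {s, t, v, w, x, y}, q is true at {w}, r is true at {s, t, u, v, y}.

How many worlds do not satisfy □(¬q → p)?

s: successors {t, u, v, w, y}; ¬q → p there: t:T, u:F, v:T, w:T, y:T. ✗
t: successors {s, v, w, x, y}; ¬q → p there: s:T, v:T, w:T, x:T, y:T. ✓
u: successors {t, u, v, w, y}; ¬q → p there: t:T, u:F, v:T, w:T, y:T. ✗
v: successors {u, w, y}; ¬q → p there: u:F, w:T, y:T. ✗
w: successors {w, y}; ¬q → p there: w:T, y:T. ✓
x: successors {s, t, w}; ¬q → p there: s:T, t:T, w:T. ✓
y: successors {t, u, v, w}; ¬q → p there: t:T, u:F, v:T, w:T. ✗
Satisfying worlds: {t, w, x}.
So □(¬q → p) fails at the other 4 worlds.

4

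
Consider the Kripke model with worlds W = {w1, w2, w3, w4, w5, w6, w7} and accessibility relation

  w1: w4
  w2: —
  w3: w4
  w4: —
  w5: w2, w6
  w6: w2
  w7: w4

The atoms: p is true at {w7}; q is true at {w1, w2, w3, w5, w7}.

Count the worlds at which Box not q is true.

5

w1: successors {w4}; not q there: w4:T. ✓
w2: no successors, so Box not q holds vacuously. ✓
w3: successors {w4}; not q there: w4:T. ✓
w4: no successors, so Box not q holds vacuously. ✓
w5: successors {w2, w6}; not q there: w2:F, w6:T. ✗
w6: successors {w2}; not q there: w2:F. ✗
w7: successors {w4}; not q there: w4:T. ✓
Satisfying worlds: {w1, w2, w3, w4, w7}.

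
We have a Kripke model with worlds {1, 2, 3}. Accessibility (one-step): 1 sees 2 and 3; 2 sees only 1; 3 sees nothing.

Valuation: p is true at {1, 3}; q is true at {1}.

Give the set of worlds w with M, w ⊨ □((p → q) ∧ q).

1: successors {2, 3}; (p → q) ∧ q there: 2:F, 3:F. ✗
2: successors {1}; (p → q) ∧ q there: 1:T. ✓
3: no successors, so □((p → q) ∧ q) holds vacuously. ✓

{2, 3}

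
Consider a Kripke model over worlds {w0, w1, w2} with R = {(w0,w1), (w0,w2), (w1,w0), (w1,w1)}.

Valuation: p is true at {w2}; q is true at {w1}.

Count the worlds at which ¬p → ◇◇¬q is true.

w0: ¬p is T, ◇◇¬q is T. ✓
w1: ¬p is T, ◇◇¬q is T. ✓
w2: ¬p is F, ◇◇¬q is F. ✓
Satisfying worlds: {w0, w1, w2}.

3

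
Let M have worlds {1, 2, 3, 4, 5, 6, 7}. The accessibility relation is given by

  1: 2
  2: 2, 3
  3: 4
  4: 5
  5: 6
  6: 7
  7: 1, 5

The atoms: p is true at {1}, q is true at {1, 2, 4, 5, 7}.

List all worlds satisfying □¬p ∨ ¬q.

{1, 2, 3, 4, 5, 6}

1: □¬p is T, ¬q is F. ✓
2: □¬p is T, ¬q is F. ✓
3: □¬p is T, ¬q is T. ✓
4: □¬p is T, ¬q is F. ✓
5: □¬p is T, ¬q is F. ✓
6: □¬p is T, ¬q is T. ✓
7: □¬p is F, ¬q is F. ✗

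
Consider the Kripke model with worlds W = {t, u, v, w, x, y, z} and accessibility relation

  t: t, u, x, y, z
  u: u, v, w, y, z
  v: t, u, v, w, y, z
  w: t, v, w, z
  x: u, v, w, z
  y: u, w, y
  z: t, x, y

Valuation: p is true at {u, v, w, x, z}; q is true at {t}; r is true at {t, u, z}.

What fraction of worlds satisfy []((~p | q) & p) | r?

3/7

t: []((~p | q) & p) is F, r is T. ✓
u: []((~p | q) & p) is F, r is T. ✓
v: []((~p | q) & p) is F, r is F. ✗
w: []((~p | q) & p) is F, r is F. ✗
x: []((~p | q) & p) is F, r is F. ✗
y: []((~p | q) & p) is F, r is F. ✗
z: []((~p | q) & p) is F, r is T. ✓
That's 3 of 7 worlds, so 3/7.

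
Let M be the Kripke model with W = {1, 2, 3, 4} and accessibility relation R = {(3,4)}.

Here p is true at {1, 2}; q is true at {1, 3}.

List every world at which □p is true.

{1, 2, 4}

1: no successors, so □p holds vacuously. ✓
2: no successors, so □p holds vacuously. ✓
3: successors {4}; p there: 4:F. ✗
4: no successors, so □p holds vacuously. ✓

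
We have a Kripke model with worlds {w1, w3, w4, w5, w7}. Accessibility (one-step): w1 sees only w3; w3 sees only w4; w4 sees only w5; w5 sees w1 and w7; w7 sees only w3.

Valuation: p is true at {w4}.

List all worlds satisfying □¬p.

w1: successors {w3}; ¬p there: w3:T. ✓
w3: successors {w4}; ¬p there: w4:F. ✗
w4: successors {w5}; ¬p there: w5:T. ✓
w5: successors {w1, w7}; ¬p there: w1:T, w7:T. ✓
w7: successors {w3}; ¬p there: w3:T. ✓

{w1, w4, w5, w7}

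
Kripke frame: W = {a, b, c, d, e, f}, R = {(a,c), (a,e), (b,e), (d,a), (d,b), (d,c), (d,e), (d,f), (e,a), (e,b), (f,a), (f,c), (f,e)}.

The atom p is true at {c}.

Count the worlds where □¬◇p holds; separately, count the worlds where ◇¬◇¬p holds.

3 and 3

For □¬◇p:
a: successors {c, e}; ¬◇p there: c:T, e:T. ✓
b: successors {e}; ¬◇p there: e:T. ✓
c: no successors, so □¬◇p holds vacuously. ✓
d: successors {a, b, c, e, f}; ¬◇p there: a:F, b:T, c:T, e:T, f:F. ✗
e: successors {a, b}; ¬◇p there: a:F, b:T. ✗
f: successors {a, c, e}; ¬◇p there: a:F, c:T, e:T. ✗
— 3 worlds.
For ◇¬◇¬p:
a: successors {c, e}; ¬◇¬p there: c:T, e:F. ✓
b: successors {e}; ¬◇¬p there: e:F. ✗
c: no successors, so ◇¬◇¬p fails. ✗
d: successors {a, b, c, e, f}; ¬◇¬p there: a:F, b:F, c:T, e:F, f:F. ✓
e: successors {a, b}; ¬◇¬p there: a:F, b:F. ✗
f: successors {a, c, e}; ¬◇¬p there: a:F, c:T, e:F. ✓
— 3 worlds.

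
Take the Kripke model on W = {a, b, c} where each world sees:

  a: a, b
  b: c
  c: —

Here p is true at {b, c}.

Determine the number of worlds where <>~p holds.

1

a: successors {a, b}; ~p there: a:T, b:F. ✓
b: successors {c}; ~p there: c:F. ✗
c: no successors, so <>~p fails. ✗
Satisfying worlds: {a}.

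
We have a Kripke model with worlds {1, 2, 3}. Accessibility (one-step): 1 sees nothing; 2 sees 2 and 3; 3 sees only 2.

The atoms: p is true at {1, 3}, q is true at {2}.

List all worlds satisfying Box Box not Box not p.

{1}

1: no successors, so Box Box not Box not p holds vacuously. ✓
2: successors {2, 3}; Box not Box not p there: 2:F, 3:T. ✗
3: successors {2}; Box not Box not p there: 2:F. ✗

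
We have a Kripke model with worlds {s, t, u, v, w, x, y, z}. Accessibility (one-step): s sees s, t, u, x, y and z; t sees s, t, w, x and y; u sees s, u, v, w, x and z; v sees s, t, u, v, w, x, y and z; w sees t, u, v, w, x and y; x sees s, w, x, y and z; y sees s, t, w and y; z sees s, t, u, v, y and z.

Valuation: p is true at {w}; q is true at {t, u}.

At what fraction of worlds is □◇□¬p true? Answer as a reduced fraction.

s: successors {s, t, u, x, y, z}; ◇□¬p there: s:T, t:T, u:T, x:T, y:T, z:T. ✓
t: successors {s, t, w, x, y}; ◇□¬p there: s:T, t:T, w:F, x:T, y:T. ✗
u: successors {s, u, v, w, x, z}; ◇□¬p there: s:T, u:T, v:T, w:F, x:T, z:T. ✗
v: successors {s, t, u, v, w, x, y, z}; ◇□¬p there: s:T, t:T, u:T, v:T, w:F, x:T, y:T, z:T. ✗
w: successors {t, u, v, w, x, y}; ◇□¬p there: t:T, u:T, v:T, w:F, x:T, y:T. ✗
x: successors {s, w, x, y, z}; ◇□¬p there: s:T, w:F, x:T, y:T, z:T. ✗
y: successors {s, t, w, y}; ◇□¬p there: s:T, t:T, w:F, y:T. ✗
z: successors {s, t, u, v, y, z}; ◇□¬p there: s:T, t:T, u:T, v:T, y:T, z:T. ✓
That's 2 of 8 worlds, so 2/8 = 1/4.

1/4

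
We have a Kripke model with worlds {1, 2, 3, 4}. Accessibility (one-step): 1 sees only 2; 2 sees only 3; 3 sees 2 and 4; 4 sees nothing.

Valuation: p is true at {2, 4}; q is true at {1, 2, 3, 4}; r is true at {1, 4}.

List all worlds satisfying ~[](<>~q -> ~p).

1: [](<>~q -> ~p) is T. ✗
2: [](<>~q -> ~p) is T. ✗
3: [](<>~q -> ~p) is T. ✗
4: [](<>~q -> ~p) is T. ✗

∅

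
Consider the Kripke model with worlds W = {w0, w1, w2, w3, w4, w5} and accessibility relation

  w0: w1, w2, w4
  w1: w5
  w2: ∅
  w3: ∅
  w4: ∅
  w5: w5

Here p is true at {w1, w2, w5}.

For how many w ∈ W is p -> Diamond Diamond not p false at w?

3

w0: p is F, Diamond Diamond not p is F. ✓
w1: p is T, Diamond Diamond not p is F. ✗
w2: p is T, Diamond Diamond not p is F. ✗
w3: p is F, Diamond Diamond not p is F. ✓
w4: p is F, Diamond Diamond not p is F. ✓
w5: p is T, Diamond Diamond not p is F. ✗
Satisfying worlds: {w0, w3, w4}.
So p -> Diamond Diamond not p fails at the other 3 worlds.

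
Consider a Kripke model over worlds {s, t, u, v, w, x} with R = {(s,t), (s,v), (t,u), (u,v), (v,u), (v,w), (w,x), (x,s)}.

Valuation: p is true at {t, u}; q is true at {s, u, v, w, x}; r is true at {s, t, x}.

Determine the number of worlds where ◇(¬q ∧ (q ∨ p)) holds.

1

s: successors {t, v}; ¬q ∧ (q ∨ p) there: t:T, v:F. ✓
t: successors {u}; ¬q ∧ (q ∨ p) there: u:F. ✗
u: successors {v}; ¬q ∧ (q ∨ p) there: v:F. ✗
v: successors {u, w}; ¬q ∧ (q ∨ p) there: u:F, w:F. ✗
w: successors {x}; ¬q ∧ (q ∨ p) there: x:F. ✗
x: successors {s}; ¬q ∧ (q ∨ p) there: s:F. ✗
Satisfying worlds: {s}.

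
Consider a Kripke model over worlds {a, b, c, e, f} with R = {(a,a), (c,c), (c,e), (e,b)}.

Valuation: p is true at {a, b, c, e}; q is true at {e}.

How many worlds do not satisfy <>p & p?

a: <>p is T, p is T. ✓
b: <>p is F, p is T. ✗
c: <>p is T, p is T. ✓
e: <>p is T, p is T. ✓
f: <>p is F, p is F. ✗
Satisfying worlds: {a, c, e}.
So <>p & p fails at the other 2 worlds.

2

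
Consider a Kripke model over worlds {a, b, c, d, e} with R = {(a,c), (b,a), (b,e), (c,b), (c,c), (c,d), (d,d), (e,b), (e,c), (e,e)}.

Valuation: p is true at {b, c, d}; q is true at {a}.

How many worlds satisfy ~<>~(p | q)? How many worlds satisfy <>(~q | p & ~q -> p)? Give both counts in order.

For ~<>~(p | q):
a: <>~(p | q) is F. ✓
b: <>~(p | q) is T. ✗
c: <>~(p | q) is F. ✓
d: <>~(p | q) is F. ✓
e: <>~(p | q) is T. ✗
— 3 worlds.
For <>(~q | p & ~q -> p):
a: successors {c}; ~q | p & ~q -> p there: c:T. ✓
b: successors {a, e}; ~q | p & ~q -> p there: a:T, e:F. ✓
c: successors {b, c, d}; ~q | p & ~q -> p there: b:T, c:T, d:T. ✓
d: successors {d}; ~q | p & ~q -> p there: d:T. ✓
e: successors {b, c, e}; ~q | p & ~q -> p there: b:T, c:T, e:F. ✓
— 5 worlds.

3 and 5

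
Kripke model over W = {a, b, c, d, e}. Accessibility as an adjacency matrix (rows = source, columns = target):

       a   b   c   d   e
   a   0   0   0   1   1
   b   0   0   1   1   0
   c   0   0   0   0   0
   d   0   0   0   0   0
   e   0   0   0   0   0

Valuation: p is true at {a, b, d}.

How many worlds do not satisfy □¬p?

a: successors {d, e}; ¬p there: d:F, e:T. ✗
b: successors {c, d}; ¬p there: c:T, d:F. ✗
c: no successors, so □¬p holds vacuously. ✓
d: no successors, so □¬p holds vacuously. ✓
e: no successors, so □¬p holds vacuously. ✓
Satisfying worlds: {c, d, e}.
So □¬p fails at the other 2 worlds.

2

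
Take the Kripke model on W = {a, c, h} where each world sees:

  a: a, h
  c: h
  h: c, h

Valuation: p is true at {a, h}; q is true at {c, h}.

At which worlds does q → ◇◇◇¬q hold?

{a}

a: q is F, ◇◇◇¬q is T. ✓
c: q is T, ◇◇◇¬q is F. ✗
h: q is T, ◇◇◇¬q is F. ✗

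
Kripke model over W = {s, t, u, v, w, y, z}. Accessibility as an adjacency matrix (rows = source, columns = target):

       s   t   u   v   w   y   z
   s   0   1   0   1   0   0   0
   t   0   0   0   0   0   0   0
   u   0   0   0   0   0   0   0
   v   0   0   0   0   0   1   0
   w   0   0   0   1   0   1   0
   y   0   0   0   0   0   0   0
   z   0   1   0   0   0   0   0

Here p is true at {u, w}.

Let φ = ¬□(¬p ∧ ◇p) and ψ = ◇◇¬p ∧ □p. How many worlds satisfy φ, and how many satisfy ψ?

4 and 0

For ¬□(¬p ∧ ◇p):
s: □(¬p ∧ ◇p) is F. ✓
t: □(¬p ∧ ◇p) is T. ✗
u: □(¬p ∧ ◇p) is T. ✗
v: □(¬p ∧ ◇p) is F. ✓
w: □(¬p ∧ ◇p) is F. ✓
y: □(¬p ∧ ◇p) is T. ✗
z: □(¬p ∧ ◇p) is F. ✓
— 4 worlds.
For ◇◇¬p ∧ □p:
s: ◇◇¬p is T, □p is F. ✗
t: ◇◇¬p is F, □p is T. ✗
u: ◇◇¬p is F, □p is T. ✗
v: ◇◇¬p is F, □p is F. ✗
w: ◇◇¬p is T, □p is F. ✗
y: ◇◇¬p is F, □p is T. ✗
z: ◇◇¬p is F, □p is F. ✗
— 0 worlds.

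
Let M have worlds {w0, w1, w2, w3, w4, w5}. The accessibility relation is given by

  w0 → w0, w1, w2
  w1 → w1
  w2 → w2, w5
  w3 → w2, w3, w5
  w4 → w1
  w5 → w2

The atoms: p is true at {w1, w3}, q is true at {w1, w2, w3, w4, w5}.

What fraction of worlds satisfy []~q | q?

5/6

w0: []~q is F, q is F. ✗
w1: []~q is F, q is T. ✓
w2: []~q is F, q is T. ✓
w3: []~q is F, q is T. ✓
w4: []~q is F, q is T. ✓
w5: []~q is F, q is T. ✓
That's 5 of 6 worlds, so 5/6.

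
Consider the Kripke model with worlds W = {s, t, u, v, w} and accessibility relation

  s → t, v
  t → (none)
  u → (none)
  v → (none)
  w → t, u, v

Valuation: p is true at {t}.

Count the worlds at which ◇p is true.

s: successors {t, v}; p there: t:T, v:F. ✓
t: no successors, so ◇p fails. ✗
u: no successors, so ◇p fails. ✗
v: no successors, so ◇p fails. ✗
w: successors {t, u, v}; p there: t:T, u:F, v:F. ✓
Satisfying worlds: {s, w}.

2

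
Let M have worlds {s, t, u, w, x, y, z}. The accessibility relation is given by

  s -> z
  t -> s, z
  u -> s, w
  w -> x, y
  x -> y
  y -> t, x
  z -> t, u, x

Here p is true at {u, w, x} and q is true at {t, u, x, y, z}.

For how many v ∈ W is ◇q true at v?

s: successors {z}; q there: z:T. ✓
t: successors {s, z}; q there: s:F, z:T. ✓
u: successors {s, w}; q there: s:F, w:F. ✗
w: successors {x, y}; q there: x:T, y:T. ✓
x: successors {y}; q there: y:T. ✓
y: successors {t, x}; q there: t:T, x:T. ✓
z: successors {t, u, x}; q there: t:T, u:T, x:T. ✓
Satisfying worlds: {s, t, w, x, y, z}.

6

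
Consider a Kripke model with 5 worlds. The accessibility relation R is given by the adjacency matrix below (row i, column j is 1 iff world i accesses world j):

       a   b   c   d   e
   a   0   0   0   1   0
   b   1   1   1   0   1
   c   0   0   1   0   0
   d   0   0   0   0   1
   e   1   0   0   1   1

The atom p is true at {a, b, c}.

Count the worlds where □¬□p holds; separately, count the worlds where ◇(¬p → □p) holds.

For □¬□p:
a: successors {d}; ¬□p there: d:T. ✓
b: successors {a, b, c, e}; ¬□p there: a:T, b:T, c:F, e:T. ✗
c: successors {c}; ¬□p there: c:F. ✗
d: successors {e}; ¬□p there: e:T. ✓
e: successors {a, d, e}; ¬□p there: a:T, d:T, e:T. ✓
— 3 worlds.
For ◇(¬p → □p):
a: successors {d}; ¬p → □p there: d:F. ✗
b: successors {a, b, c, e}; ¬p → □p there: a:T, b:T, c:T, e:F. ✓
c: successors {c}; ¬p → □p there: c:T. ✓
d: successors {e}; ¬p → □p there: e:F. ✗
e: successors {a, d, e}; ¬p → □p there: a:T, d:F, e:F. ✓
— 3 worlds.

3 and 3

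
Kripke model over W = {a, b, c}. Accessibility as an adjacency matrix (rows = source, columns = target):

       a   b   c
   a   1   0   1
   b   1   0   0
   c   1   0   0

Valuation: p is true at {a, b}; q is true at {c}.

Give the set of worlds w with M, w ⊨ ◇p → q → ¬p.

a: ◇p is T, q → ¬p is T. ✓
b: ◇p is T, q → ¬p is T. ✓
c: ◇p is T, q → ¬p is T. ✓

{a, b, c}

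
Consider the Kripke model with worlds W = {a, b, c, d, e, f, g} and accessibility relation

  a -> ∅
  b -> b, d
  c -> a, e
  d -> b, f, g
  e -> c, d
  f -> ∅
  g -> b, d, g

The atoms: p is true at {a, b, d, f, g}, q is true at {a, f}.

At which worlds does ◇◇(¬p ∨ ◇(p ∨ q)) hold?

a: no successors, so ◇◇(¬p ∨ ◇(p ∨ q)) fails. ✗
b: successors {b, d}; ◇(¬p ∨ ◇(p ∨ q)) there: b:T, d:T. ✓
c: successors {a, e}; ◇(¬p ∨ ◇(p ∨ q)) there: a:F, e:T. ✓
d: successors {b, f, g}; ◇(¬p ∨ ◇(p ∨ q)) there: b:T, f:F, g:T. ✓
e: successors {c, d}; ◇(¬p ∨ ◇(p ∨ q)) there: c:T, d:T. ✓
f: no successors, so ◇◇(¬p ∨ ◇(p ∨ q)) fails. ✗
g: successors {b, d, g}; ◇(¬p ∨ ◇(p ∨ q)) there: b:T, d:T, g:T. ✓

{b, c, d, e, g}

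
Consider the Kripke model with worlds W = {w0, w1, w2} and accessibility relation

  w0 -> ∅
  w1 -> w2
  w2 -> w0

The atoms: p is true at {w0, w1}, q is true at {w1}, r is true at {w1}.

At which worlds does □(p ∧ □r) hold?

w0: no successors, so □(p ∧ □r) holds vacuously. ✓
w1: successors {w2}; p ∧ □r there: w2:F. ✗
w2: successors {w0}; p ∧ □r there: w0:T. ✓

{w0, w2}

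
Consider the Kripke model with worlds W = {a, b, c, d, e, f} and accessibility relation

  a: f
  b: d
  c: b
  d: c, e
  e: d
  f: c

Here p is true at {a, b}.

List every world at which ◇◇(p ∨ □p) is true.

{a, b, d, e, f}

a: successors {f}; ◇(p ∨ □p) there: f:T. ✓
b: successors {d}; ◇(p ∨ □p) there: d:T. ✓
c: successors {b}; ◇(p ∨ □p) there: b:F. ✗
d: successors {c, e}; ◇(p ∨ □p) there: c:T, e:F. ✓
e: successors {d}; ◇(p ∨ □p) there: d:T. ✓
f: successors {c}; ◇(p ∨ □p) there: c:T. ✓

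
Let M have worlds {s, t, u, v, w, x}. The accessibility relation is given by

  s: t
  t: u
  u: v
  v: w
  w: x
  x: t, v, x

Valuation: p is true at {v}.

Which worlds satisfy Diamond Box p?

s: successors {t}; Box p there: t:F. ✗
t: successors {u}; Box p there: u:T. ✓
u: successors {v}; Box p there: v:F. ✗
v: successors {w}; Box p there: w:F. ✗
w: successors {x}; Box p there: x:F. ✗
x: successors {t, v, x}; Box p there: t:F, v:F, x:F. ✗

{t}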